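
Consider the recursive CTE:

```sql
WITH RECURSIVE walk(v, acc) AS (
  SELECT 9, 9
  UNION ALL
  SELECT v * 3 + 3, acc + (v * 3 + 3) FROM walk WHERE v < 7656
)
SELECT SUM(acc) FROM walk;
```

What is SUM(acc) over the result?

51564

Base: v=9, acc=9.
Iteration 1: 9 < 7656 holds -> v = 9 * 3 + 3 = 30, acc = 9 + 30 = 39.
Iteration 2: 30 < 7656 holds -> v = 30 * 3 + 3 = 93, acc = 39 + 93 = 132.
Iteration 3: 93 < 7656 holds -> v = 93 * 3 + 3 = 282, acc = 132 + 282 = 414.
Iteration 4: 282 < 7656 holds -> v = 282 * 3 + 3 = 849, acc = 414 + 849 = 1263.
Iteration 5: 849 < 7656 holds -> v = 849 * 3 + 3 = 2550, acc = 1263 + 2550 = 3813.
Iteration 6: 2550 < 7656 holds -> v = 2550 * 3 + 3 = 7653, acc = 3813 + 7653 = 11466.
Iteration 7: 7653 < 7656 holds -> v = 7653 * 3 + 3 = 22962, acc = 11466 + 22962 = 34428.
Iteration 8: 22962 < 7656 fails; recursion stops.
SUM(acc) = 9 + 39 + 132 + 414 + 1263 + 3813 + 11466 + 34428 = 51564.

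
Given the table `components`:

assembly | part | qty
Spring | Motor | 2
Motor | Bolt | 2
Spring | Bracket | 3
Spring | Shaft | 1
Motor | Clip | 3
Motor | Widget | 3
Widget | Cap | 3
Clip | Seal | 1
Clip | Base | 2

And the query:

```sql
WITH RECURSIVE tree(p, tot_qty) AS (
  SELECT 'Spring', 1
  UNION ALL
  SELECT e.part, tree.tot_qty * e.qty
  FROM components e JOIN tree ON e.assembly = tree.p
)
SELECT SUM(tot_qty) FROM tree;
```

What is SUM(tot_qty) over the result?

Base: (Spring, tot_qty=1).
Iteration 1: components of {Spring} -> Bracket = 1*3 = 3, Motor = 1*2 = 2, Shaft = 1*1 = 1.
Iteration 2: components of {Bracket,Motor,Shaft} -> Bolt = 2*2 = 4, Clip = 2*3 = 6, Widget = 2*3 = 6.
Iteration 3: components of {Bolt,Clip,Widget} -> Base = 6*2 = 12, Cap = 6*3 = 18, Seal = 6*1 = 6.
Iteration 4: no further components; recursion stops.
SUM(tot_qty) = 1 + 2 + 3 + 1 + 4 + 6 + 6 + 6 + 12 + 18 = 59.

59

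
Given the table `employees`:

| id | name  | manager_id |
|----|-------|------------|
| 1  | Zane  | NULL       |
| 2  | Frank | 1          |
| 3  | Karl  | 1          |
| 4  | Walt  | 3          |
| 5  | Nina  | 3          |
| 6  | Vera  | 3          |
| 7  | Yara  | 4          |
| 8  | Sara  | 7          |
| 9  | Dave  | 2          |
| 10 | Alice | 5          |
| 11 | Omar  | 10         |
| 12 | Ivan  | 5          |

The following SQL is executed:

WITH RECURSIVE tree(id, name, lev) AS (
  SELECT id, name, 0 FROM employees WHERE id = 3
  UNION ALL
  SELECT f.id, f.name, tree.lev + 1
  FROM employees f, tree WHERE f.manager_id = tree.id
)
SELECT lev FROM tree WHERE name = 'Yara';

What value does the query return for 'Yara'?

2

Base: id=3 (Karl) at lev 0.
Iteration 1: rows with manager_id in {3} -> Walt (id 4, lev 1), Nina (id 5, lev 1), Vera (id 6, lev 1).
Iteration 2: rows with manager_id in {4,5,6} -> Yara (id 7, lev 2), Alice (id 10, lev 2), Ivan (id 12, lev 2).
Iteration 3: rows with manager_id in {7,10,12} -> Sara (id 8, lev 3), Omar (id 11, lev 3).
Iteration 4: no rows with manager_id in {8,11}; recursion stops.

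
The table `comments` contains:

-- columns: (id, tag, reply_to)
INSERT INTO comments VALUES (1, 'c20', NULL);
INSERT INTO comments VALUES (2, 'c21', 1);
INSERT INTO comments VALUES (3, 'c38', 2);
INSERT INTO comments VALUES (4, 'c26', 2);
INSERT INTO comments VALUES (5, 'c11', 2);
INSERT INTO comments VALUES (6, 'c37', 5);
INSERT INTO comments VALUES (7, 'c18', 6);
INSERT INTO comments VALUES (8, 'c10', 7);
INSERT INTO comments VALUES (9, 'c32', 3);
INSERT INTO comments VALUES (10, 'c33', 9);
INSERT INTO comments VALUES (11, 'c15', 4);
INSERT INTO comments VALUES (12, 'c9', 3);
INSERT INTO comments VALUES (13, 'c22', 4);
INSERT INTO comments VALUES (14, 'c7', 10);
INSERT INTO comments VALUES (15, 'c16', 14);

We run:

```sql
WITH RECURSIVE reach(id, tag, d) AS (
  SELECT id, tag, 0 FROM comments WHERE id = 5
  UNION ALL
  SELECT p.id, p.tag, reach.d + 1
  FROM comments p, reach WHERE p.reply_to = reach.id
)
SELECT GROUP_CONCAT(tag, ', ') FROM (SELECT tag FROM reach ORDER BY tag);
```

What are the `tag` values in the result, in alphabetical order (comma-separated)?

c10, c11, c18, c37

Base: id=5 (c11) at d 0.
Iteration 1: rows with reply_to in {5} -> c37 (id 6, d 1).
Iteration 2: rows with reply_to in {6} -> c18 (id 7, d 2).
Iteration 3: rows with reply_to in {7} -> c10 (id 8, d 3).
Iteration 4: no rows with reply_to in {8}; recursion stops.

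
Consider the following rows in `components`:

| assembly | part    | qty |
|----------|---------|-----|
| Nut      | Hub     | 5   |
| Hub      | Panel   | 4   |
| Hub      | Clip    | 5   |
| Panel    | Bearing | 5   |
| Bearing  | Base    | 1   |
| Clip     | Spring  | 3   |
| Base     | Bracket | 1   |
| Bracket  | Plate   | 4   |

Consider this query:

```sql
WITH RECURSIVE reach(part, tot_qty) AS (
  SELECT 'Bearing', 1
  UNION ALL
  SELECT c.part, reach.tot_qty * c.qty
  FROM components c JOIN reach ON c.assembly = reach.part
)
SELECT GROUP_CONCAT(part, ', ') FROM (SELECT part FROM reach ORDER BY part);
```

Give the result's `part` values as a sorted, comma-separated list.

Base: (Bearing, tot_qty=1).
Iteration 1: components of {Bearing} -> Base = 1*1 = 1.
Iteration 2: components of {Base} -> Bracket = 1*1 = 1.
Iteration 3: components of {Bracket} -> Plate = 1*4 = 4.
Iteration 4: no further components; recursion stops.

Base, Bearing, Bracket, Plate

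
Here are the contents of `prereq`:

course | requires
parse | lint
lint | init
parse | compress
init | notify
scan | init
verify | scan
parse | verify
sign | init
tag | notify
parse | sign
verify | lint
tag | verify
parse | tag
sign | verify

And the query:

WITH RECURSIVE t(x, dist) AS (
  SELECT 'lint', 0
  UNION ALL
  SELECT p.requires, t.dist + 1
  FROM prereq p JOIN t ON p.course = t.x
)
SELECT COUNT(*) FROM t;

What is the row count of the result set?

Base: (lint, dist=0).
Iteration 1: edges from {lint} -> (init, dist=1).
Iteration 2: edges from {init} -> (notify, dist=2).
Iteration 3: no outgoing edges from {notify}; recursion stops.
Total rows emitted: 3.

3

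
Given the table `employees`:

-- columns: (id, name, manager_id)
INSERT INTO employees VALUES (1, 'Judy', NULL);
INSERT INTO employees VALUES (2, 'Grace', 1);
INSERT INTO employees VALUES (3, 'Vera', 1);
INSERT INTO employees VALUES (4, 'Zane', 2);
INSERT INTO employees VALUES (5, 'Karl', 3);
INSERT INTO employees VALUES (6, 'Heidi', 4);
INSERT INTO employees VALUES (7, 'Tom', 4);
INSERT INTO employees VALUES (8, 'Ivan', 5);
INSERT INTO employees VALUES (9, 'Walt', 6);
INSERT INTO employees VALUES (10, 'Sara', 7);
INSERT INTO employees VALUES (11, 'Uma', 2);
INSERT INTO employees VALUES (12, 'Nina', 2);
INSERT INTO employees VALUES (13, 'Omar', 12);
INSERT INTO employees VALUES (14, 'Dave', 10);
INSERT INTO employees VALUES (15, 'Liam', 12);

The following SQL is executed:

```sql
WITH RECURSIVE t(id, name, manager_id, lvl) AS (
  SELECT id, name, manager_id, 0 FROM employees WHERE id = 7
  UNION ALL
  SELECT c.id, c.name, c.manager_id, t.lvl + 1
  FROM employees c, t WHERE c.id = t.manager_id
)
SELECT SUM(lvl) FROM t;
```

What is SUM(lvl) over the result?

6

Base: id=7 (Tom), manager_id=4, lvl 0.
Iteration 1: join on id=4 -> Zane (id 4, manager_id=2, lvl 1).
Iteration 2: join on id=2 -> Grace (id 2, manager_id=1, lvl 2).
Iteration 3: join on id=1 -> Judy (id 1, manager_id=NULL, lvl 3).
Iteration 4: manager_id is NULL; no match; recursion stops.
SUM(lvl) = 0 + 1 + 2 + 3 = 6.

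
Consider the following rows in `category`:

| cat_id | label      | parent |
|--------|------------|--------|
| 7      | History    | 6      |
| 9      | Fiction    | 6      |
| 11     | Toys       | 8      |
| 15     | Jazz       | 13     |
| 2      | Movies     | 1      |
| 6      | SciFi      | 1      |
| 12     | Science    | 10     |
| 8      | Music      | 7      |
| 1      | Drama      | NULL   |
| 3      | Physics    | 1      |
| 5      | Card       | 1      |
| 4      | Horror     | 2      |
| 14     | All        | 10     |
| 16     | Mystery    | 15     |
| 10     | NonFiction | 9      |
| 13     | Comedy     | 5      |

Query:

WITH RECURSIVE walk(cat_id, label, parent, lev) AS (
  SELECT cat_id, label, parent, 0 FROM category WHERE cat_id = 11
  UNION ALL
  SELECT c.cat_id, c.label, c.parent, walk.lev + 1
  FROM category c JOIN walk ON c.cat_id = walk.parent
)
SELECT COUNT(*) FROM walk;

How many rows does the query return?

5

Base: cat_id=11 (Toys), parent=8, lev 0.
Iteration 1: join on cat_id=8 -> Music (id 8, parent=7, lev 1).
Iteration 2: join on cat_id=7 -> History (id 7, parent=6, lev 2).
Iteration 3: join on cat_id=6 -> SciFi (id 6, parent=1, lev 3).
Iteration 4: join on cat_id=1 -> Drama (id 1, parent=NULL, lev 4).
Iteration 5: parent is NULL; no match; recursion stops.
Total rows emitted: 5.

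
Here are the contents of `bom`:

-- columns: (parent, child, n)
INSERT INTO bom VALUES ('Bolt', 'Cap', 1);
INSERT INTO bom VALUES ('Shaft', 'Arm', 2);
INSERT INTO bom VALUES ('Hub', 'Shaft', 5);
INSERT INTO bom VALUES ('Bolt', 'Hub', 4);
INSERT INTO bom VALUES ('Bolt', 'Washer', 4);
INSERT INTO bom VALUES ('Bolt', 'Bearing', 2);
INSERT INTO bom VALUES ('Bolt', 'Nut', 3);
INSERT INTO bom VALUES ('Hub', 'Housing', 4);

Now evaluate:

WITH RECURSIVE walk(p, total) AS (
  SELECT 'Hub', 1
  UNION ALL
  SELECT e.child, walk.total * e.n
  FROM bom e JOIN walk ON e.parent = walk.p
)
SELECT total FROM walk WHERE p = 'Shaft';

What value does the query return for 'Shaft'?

5

Base: (Hub, total=1).
Iteration 1: components of {Hub} -> Housing = 1*4 = 4, Shaft = 1*5 = 5.
Iteration 2: components of {Housing,Shaft} -> Arm = 5*2 = 10.
Iteration 3: no further components; recursion stops.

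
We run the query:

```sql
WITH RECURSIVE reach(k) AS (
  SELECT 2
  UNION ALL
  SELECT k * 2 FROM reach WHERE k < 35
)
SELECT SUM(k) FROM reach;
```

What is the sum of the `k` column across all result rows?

Base: k=2.
Iteration 1: 2 < 35 holds -> k = 2 * 2 = 4.
Iteration 2: 4 < 35 holds -> k = 4 * 2 = 8.
Iteration 3: 8 < 35 holds -> k = 8 * 2 = 16.
Iteration 4: 16 < 35 holds -> k = 16 * 2 = 32.
Iteration 5: 32 < 35 holds -> k = 32 * 2 = 64.
Iteration 6: 64 < 35 fails; recursion stops.
SUM(k) = 2 + 4 + 8 + 16 + 32 + 64 = 126.

126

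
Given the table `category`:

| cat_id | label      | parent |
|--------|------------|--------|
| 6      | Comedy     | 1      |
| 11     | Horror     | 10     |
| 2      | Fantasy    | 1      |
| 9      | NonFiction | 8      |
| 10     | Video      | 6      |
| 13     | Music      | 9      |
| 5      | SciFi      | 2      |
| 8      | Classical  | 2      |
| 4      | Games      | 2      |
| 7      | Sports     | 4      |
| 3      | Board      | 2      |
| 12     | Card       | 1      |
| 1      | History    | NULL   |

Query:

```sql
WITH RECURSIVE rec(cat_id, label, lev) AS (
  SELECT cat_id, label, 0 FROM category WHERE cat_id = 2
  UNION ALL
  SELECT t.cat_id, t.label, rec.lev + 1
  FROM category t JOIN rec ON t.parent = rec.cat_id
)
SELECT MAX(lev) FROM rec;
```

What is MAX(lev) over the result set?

Base: cat_id=2 (Fantasy) at lev 0.
Iteration 1: rows with parent in {2} -> Board (id 3, lev 1), Games (id 4, lev 1), SciFi (id 5, lev 1), Classical (id 8, lev 1).
Iteration 2: rows with parent in {3,4,5,8} -> Sports (id 7, lev 2), NonFiction (id 9, lev 2).
Iteration 3: rows with parent in {7,9} -> Music (id 13, lev 3).
Iteration 4: no rows with parent in {13}; recursion stops.
lev values: 0, 1, 1, 1, 1, 2, 2, 3; the maximum is 3.

3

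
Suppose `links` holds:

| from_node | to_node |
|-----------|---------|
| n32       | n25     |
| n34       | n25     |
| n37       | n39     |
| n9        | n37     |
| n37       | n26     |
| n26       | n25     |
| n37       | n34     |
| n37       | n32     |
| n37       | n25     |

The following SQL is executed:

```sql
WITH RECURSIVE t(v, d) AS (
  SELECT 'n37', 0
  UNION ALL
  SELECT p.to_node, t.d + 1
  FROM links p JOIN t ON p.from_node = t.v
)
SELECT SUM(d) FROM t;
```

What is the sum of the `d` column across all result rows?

11

Base: (n37, d=0).
Iteration 1: edges from {n37} -> (n25, d=1), (n26, d=1), (n32, d=1), (n34, d=1), (n39, d=1).
Iteration 2: edges from {n25,n26,n32,n34,n39} -> (n25, d=2) x3. [UNION ALL keeps all 3 new rows, including repeats]
Iteration 3: no outgoing edges from {n25}; recursion stops.
SUM(d) = 0 + 1 + 1 + 1 + 1 + 1 + 2 + 2 + 2 = 11.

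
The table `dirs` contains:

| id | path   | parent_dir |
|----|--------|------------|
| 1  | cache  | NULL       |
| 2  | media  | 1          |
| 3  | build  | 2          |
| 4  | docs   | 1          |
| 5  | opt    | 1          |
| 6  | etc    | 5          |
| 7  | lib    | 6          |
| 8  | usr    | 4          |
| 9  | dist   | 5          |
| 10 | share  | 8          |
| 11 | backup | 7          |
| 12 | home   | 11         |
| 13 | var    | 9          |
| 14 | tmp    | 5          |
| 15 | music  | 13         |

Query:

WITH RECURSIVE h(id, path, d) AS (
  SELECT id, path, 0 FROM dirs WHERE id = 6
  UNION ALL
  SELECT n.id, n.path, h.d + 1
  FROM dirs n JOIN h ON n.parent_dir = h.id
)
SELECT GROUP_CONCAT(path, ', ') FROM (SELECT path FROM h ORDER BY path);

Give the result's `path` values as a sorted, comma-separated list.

Base: id=6 (etc) at d 0.
Iteration 1: rows with parent_dir in {6} -> lib (id 7, d 1).
Iteration 2: rows with parent_dir in {7} -> backup (id 11, d 2).
Iteration 3: rows with parent_dir in {11} -> home (id 12, d 3).
Iteration 4: no rows with parent_dir in {12}; recursion stops.

backup, etc, home, lib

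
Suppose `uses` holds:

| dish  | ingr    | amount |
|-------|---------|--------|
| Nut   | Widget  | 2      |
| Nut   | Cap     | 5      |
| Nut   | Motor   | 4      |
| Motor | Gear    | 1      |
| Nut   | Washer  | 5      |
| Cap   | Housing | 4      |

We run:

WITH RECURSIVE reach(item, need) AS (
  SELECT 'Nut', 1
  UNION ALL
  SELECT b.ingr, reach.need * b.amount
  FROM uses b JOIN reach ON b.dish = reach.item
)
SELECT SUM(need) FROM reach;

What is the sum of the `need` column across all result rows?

Base: (Nut, need=1).
Iteration 1: components of {Nut} -> Cap = 1*5 = 5, Motor = 1*4 = 4, Washer = 1*5 = 5, Widget = 1*2 = 2.
Iteration 2: components of {Cap,Motor,Washer,Widget} -> Gear = 4*1 = 4, Housing = 5*4 = 20.
Iteration 3: no further components; recursion stops.
SUM(need) = 1 + 2 + 5 + 4 + 5 + 20 + 4 = 41.

41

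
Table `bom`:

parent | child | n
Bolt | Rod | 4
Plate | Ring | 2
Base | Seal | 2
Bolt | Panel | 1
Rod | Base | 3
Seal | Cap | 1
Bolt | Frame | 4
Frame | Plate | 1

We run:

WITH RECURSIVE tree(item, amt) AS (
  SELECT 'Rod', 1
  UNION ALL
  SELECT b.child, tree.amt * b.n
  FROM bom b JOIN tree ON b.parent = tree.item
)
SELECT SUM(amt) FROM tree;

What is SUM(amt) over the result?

16

Base: (Rod, amt=1).
Iteration 1: components of {Rod} -> Base = 1*3 = 3.
Iteration 2: components of {Base} -> Seal = 3*2 = 6.
Iteration 3: components of {Seal} -> Cap = 6*1 = 6.
Iteration 4: no further components; recursion stops.
SUM(amt) = 1 + 3 + 6 + 6 = 16.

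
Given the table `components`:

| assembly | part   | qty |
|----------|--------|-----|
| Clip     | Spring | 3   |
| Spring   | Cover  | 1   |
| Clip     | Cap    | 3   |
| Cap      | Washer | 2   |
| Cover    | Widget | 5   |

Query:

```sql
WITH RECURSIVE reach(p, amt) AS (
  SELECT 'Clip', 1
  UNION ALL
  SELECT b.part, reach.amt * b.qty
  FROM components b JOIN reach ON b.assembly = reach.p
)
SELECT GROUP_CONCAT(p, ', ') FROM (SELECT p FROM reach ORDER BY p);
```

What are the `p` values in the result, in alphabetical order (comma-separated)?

Cap, Clip, Cover, Spring, Washer, Widget

Base: (Clip, amt=1).
Iteration 1: components of {Clip} -> Cap = 1*3 = 3, Spring = 1*3 = 3.
Iteration 2: components of {Cap,Spring} -> Cover = 3*1 = 3, Washer = 3*2 = 6.
Iteration 3: components of {Cover,Washer} -> Widget = 3*5 = 15.
Iteration 4: no further components; recursion stops.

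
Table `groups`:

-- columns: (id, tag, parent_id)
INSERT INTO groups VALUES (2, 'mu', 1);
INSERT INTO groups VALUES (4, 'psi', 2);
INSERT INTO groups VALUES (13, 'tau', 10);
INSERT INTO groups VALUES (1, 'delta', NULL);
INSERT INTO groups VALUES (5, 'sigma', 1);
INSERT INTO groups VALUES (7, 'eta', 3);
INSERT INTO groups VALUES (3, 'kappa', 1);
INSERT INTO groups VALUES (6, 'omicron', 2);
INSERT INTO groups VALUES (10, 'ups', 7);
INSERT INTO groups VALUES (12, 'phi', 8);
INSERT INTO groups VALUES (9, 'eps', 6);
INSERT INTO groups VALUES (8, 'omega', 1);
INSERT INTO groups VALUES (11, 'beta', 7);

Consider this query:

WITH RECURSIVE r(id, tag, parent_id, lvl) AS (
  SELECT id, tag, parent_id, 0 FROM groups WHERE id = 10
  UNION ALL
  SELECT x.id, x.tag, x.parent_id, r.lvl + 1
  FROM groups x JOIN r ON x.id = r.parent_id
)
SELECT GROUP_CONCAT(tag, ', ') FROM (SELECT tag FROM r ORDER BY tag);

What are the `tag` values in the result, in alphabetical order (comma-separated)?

delta, eta, kappa, ups

Base: id=10 (ups), parent_id=7, lvl 0.
Iteration 1: join on id=7 -> eta (id 7, parent_id=3, lvl 1).
Iteration 2: join on id=3 -> kappa (id 3, parent_id=1, lvl 2).
Iteration 3: join on id=1 -> delta (id 1, parent_id=NULL, lvl 3).
Iteration 4: parent_id is NULL; no match; recursion stops.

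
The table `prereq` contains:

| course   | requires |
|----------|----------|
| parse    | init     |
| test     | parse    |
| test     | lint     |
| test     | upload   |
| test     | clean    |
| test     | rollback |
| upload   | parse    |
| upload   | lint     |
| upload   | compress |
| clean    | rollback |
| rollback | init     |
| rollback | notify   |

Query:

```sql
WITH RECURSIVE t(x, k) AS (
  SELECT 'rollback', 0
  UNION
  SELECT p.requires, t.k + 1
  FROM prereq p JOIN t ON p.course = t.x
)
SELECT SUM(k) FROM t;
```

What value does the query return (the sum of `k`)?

Base: (rollback, k=0).
Iteration 1: edges from {rollback} -> (init, k=1), (notify, k=1).
Iteration 2: no outgoing edges from {init,notify}; recursion stops.
SUM(k) = 0 + 1 + 1 = 2.

2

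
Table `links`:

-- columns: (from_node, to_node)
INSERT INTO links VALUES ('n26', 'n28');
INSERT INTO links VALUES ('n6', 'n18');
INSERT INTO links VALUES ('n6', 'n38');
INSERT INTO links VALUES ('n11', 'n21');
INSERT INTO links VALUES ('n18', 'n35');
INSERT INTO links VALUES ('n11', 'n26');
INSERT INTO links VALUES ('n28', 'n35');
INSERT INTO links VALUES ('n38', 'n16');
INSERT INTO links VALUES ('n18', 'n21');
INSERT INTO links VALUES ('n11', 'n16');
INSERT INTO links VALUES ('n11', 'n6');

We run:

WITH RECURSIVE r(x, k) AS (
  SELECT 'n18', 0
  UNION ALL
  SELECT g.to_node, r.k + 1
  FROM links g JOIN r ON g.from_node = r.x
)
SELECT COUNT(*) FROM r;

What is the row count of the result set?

3

Base: (n18, k=0).
Iteration 1: edges from {n18} -> (n21, k=1), (n35, k=1).
Iteration 2: no outgoing edges from {n21,n35}; recursion stops.
Total rows emitted: 3.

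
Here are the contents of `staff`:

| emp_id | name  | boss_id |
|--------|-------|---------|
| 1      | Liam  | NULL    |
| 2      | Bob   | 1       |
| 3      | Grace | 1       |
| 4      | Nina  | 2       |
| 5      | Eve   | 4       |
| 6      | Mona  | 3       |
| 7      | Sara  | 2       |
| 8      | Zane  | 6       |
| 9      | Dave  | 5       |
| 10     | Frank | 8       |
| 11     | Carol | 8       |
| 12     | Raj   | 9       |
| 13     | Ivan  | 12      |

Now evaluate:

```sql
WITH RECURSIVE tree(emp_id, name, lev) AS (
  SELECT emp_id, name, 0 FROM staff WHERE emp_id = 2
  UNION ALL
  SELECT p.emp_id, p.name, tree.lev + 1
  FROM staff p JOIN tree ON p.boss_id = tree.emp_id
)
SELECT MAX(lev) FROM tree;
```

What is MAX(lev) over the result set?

5

Base: emp_id=2 (Bob) at lev 0.
Iteration 1: rows with boss_id in {2} -> Nina (id 4, lev 1), Sara (id 7, lev 1).
Iteration 2: rows with boss_id in {4,7} -> Eve (id 5, lev 2).
Iteration 3: rows with boss_id in {5} -> Dave (id 9, lev 3).
Iteration 4: rows with boss_id in {9} -> Raj (id 12, lev 4).
Iteration 5: rows with boss_id in {12} -> Ivan (id 13, lev 5).
Iteration 6: no rows with boss_id in {13}; recursion stops.
lev values: 0, 1, 1, 2, 3, 4, 5; the maximum is 5.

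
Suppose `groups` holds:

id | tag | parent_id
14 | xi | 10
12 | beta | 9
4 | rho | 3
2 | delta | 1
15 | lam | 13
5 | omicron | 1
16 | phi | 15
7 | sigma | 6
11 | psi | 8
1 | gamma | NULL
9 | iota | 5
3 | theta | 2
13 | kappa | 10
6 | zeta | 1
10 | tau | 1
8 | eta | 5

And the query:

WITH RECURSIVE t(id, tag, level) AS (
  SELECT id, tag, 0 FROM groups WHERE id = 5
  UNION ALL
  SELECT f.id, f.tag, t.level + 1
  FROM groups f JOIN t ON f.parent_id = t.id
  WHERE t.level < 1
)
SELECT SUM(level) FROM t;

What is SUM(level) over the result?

2

Base: id=5 (omicron) at level 0.
Iteration 1: rows with parent_id in {5} -> eta (id 8, level 1), iota (id 9, level 1).
Iteration 2: level < 1 fails for all current rows; recursion stops.
SUM(level) = 0 + 1 + 1 = 2.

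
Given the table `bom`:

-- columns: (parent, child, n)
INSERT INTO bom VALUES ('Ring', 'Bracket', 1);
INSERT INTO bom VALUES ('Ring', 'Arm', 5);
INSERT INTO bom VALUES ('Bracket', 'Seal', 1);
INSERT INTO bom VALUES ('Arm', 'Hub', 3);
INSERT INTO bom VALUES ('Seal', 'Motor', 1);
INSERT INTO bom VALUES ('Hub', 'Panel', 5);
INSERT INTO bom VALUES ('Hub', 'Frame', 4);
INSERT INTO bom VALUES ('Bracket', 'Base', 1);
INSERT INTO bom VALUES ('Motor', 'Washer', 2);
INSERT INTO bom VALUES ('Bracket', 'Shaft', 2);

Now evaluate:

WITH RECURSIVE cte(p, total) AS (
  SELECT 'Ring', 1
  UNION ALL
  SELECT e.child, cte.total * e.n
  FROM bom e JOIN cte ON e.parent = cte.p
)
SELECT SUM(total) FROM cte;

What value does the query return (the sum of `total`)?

164

Base: (Ring, total=1).
Iteration 1: components of {Ring} -> Arm = 1*5 = 5, Bracket = 1*1 = 1.
Iteration 2: components of {Arm,Bracket} -> Base = 1*1 = 1, Hub = 5*3 = 15, Seal = 1*1 = 1, Shaft = 1*2 = 2.
Iteration 3: components of {Base,Hub,Seal,Shaft} -> Frame = 15*4 = 60, Motor = 1*1 = 1, Panel = 15*5 = 75.
Iteration 4: components of {Frame,Motor,Panel} -> Washer = 1*2 = 2.
Iteration 5: no further components; recursion stops.
SUM(total) = 1 + 1 + 5 + 1 + 1 + 2 + 15 + 1 + 75 + 60 + 2 = 164.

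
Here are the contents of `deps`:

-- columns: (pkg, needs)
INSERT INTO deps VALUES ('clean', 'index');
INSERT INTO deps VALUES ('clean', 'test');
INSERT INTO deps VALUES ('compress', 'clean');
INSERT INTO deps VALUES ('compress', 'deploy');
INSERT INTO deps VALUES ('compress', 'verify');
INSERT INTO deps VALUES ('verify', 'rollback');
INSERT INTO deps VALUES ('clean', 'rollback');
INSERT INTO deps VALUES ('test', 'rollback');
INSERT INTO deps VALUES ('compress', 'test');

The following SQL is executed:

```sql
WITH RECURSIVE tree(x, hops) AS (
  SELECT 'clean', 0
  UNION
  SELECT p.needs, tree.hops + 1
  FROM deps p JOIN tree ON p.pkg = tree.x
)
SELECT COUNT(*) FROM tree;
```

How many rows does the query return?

Base: (clean, hops=0).
Iteration 1: edges from {clean} -> (index, hops=1), (rollback, hops=1), (test, hops=1).
Iteration 2: edges from {index,rollback,test} -> (rollback, hops=2).
Iteration 3: no outgoing edges from {rollback}; recursion stops.
Total rows emitted: 5.

5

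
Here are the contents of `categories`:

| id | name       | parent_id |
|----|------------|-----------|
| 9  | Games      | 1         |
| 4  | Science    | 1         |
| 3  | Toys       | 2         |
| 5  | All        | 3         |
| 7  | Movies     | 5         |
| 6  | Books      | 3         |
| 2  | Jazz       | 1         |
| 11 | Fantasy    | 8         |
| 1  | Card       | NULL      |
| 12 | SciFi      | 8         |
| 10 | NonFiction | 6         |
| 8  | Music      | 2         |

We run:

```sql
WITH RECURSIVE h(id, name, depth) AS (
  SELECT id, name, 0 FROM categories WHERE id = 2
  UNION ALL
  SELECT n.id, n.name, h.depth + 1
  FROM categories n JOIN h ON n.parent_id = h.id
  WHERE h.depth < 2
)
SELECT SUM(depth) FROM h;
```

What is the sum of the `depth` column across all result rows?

Base: id=2 (Jazz) at depth 0.
Iteration 1: rows with parent_id in {2} -> Toys (id 3, depth 1), Music (id 8, depth 1).
Iteration 2: rows with parent_id in {3,8} -> All (id 5, depth 2), Books (id 6, depth 2), Fantasy (id 11, depth 2), SciFi (id 12, depth 2).
Iteration 3: depth < 2 fails for all current rows; recursion stops.
SUM(depth) = 0 + 1 + 1 + 2 + 2 + 2 + 2 = 10.

10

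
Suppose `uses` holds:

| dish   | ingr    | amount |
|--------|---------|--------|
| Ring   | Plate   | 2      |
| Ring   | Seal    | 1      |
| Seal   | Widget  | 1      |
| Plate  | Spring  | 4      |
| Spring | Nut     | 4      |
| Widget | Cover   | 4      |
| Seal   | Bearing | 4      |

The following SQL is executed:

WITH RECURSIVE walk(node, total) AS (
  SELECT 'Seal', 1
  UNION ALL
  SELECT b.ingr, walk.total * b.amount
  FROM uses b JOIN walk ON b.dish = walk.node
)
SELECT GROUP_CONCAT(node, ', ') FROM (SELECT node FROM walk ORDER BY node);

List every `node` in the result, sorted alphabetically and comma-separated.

Bearing, Cover, Seal, Widget

Base: (Seal, total=1).
Iteration 1: components of {Seal} -> Bearing = 1*4 = 4, Widget = 1*1 = 1.
Iteration 2: components of {Bearing,Widget} -> Cover = 1*4 = 4.
Iteration 3: no further components; recursion stops.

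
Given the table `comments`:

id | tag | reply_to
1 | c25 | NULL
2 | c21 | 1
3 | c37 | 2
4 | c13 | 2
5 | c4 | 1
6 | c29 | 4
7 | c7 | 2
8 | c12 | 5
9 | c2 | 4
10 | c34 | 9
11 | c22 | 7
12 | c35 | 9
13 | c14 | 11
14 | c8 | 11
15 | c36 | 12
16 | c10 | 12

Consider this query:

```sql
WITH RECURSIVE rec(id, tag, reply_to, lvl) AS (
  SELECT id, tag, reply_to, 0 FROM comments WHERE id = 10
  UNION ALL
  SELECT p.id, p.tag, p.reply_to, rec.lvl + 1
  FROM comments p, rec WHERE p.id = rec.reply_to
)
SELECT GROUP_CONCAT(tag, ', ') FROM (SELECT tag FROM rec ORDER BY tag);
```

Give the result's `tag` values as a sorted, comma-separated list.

c13, c2, c21, c25, c34

Base: id=10 (c34), reply_to=9, lvl 0.
Iteration 1: join on id=9 -> c2 (id 9, reply_to=4, lvl 1).
Iteration 2: join on id=4 -> c13 (id 4, reply_to=2, lvl 2).
Iteration 3: join on id=2 -> c21 (id 2, reply_to=1, lvl 3).
Iteration 4: join on id=1 -> c25 (id 1, reply_to=NULL, lvl 4).
Iteration 5: reply_to is NULL; no match; recursion stops.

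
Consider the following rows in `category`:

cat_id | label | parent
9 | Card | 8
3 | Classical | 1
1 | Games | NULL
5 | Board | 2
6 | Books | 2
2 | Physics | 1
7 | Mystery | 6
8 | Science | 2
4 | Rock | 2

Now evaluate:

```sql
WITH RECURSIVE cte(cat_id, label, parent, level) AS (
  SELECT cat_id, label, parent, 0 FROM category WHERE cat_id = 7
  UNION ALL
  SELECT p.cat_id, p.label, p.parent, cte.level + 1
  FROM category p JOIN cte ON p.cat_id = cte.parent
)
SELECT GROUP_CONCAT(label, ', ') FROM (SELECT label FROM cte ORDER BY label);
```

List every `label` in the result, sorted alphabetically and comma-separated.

Books, Games, Mystery, Physics

Base: cat_id=7 (Mystery), parent=6, level 0.
Iteration 1: join on cat_id=6 -> Books (id 6, parent=2, level 1).
Iteration 2: join on cat_id=2 -> Physics (id 2, parent=1, level 2).
Iteration 3: join on cat_id=1 -> Games (id 1, parent=NULL, level 3).
Iteration 4: parent is NULL; no match; recursion stops.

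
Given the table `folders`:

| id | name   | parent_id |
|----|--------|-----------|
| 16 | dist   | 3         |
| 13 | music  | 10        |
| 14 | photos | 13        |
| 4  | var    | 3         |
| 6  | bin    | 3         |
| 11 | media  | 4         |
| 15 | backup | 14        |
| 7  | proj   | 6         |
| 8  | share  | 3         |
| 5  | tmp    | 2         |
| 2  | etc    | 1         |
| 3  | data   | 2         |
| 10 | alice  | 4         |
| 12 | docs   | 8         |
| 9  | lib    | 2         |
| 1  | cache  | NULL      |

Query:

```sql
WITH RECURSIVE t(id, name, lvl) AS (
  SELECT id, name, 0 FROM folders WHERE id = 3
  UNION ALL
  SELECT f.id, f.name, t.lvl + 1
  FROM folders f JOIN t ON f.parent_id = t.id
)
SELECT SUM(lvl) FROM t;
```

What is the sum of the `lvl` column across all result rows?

Base: id=3 (data) at lvl 0.
Iteration 1: rows with parent_id in {3} -> var (id 4, lvl 1), bin (id 6, lvl 1), share (id 8, lvl 1), dist (id 16, lvl 1).
Iteration 2: rows with parent_id in {4,6,8,16} -> proj (id 7, lvl 2), alice (id 10, lvl 2), media (id 11, lvl 2), docs (id 12, lvl 2).
Iteration 3: rows with parent_id in {7,10,11,12} -> music (id 13, lvl 3).
Iteration 4: rows with parent_id in {13} -> photos (id 14, lvl 4).
Iteration 5: rows with parent_id in {14} -> backup (id 15, lvl 5).
Iteration 6: no rows with parent_id in {15}; recursion stops.
SUM(lvl) = 0 + 1 + 1 + 1 + 1 + 2 + 2 + 2 + 2 + 3 + 4 + 5 = 24.

24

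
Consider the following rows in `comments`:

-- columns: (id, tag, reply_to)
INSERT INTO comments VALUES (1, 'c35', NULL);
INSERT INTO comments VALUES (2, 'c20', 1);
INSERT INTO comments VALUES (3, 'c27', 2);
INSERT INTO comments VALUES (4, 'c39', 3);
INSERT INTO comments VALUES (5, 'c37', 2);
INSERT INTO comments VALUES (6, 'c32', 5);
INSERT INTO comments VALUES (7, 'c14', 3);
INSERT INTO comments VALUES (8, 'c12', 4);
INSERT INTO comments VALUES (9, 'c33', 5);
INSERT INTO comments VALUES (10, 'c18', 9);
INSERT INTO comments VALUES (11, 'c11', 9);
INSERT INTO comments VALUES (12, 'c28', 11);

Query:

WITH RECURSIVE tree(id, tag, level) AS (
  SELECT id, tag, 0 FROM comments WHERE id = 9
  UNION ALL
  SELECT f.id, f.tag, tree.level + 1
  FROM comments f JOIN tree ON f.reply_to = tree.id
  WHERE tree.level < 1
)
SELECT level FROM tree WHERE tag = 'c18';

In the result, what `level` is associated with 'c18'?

1

Base: id=9 (c33) at level 0.
Iteration 1: rows with reply_to in {9} -> c18 (id 10, level 1), c11 (id 11, level 1).
Iteration 2: level < 1 fails for all current rows; recursion stops.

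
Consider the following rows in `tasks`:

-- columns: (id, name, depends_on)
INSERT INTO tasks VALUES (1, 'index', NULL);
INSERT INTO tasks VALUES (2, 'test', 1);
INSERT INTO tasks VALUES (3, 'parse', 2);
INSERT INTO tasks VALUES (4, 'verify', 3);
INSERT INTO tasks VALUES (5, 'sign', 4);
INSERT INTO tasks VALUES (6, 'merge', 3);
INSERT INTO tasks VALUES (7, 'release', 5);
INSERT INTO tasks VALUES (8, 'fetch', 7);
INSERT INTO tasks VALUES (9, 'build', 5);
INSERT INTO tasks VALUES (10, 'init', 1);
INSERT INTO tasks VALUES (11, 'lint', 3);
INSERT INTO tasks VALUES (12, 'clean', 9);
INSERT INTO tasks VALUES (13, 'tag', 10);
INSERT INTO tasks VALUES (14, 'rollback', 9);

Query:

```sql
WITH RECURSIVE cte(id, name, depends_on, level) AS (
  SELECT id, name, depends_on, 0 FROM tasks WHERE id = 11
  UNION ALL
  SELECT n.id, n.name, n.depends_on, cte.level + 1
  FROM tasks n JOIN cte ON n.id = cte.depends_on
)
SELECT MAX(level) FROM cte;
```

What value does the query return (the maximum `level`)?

3

Base: id=11 (lint), depends_on=3, level 0.
Iteration 1: join on id=3 -> parse (id 3, depends_on=2, level 1).
Iteration 2: join on id=2 -> test (id 2, depends_on=1, level 2).
Iteration 3: join on id=1 -> index (id 1, depends_on=NULL, level 3).
Iteration 4: depends_on is NULL; no match; recursion stops.
level values: 0, 1, 2, 3; the maximum is 3.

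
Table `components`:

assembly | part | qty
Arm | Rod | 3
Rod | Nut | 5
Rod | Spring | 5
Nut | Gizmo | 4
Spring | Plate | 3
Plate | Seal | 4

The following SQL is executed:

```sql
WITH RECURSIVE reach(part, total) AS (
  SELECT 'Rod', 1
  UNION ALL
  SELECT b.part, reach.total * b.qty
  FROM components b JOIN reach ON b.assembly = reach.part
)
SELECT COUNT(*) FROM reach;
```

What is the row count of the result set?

6

Base: (Rod, total=1).
Iteration 1: components of {Rod} -> Nut = 1*5 = 5, Spring = 1*5 = 5.
Iteration 2: components of {Nut,Spring} -> Gizmo = 5*4 = 20, Plate = 5*3 = 15.
Iteration 3: components of {Gizmo,Plate} -> Seal = 15*4 = 60.
Iteration 4: no further components; recursion stops.
Total rows emitted: 6.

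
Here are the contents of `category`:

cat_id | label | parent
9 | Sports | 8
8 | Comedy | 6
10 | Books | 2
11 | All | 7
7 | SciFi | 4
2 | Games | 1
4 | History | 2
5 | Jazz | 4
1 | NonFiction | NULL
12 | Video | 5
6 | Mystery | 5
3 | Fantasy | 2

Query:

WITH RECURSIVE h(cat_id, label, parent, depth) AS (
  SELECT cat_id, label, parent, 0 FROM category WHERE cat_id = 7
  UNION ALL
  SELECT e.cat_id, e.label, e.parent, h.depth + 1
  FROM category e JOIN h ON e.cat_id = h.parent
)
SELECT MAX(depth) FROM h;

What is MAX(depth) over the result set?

3

Base: cat_id=7 (SciFi), parent=4, depth 0.
Iteration 1: join on cat_id=4 -> History (id 4, parent=2, depth 1).
Iteration 2: join on cat_id=2 -> Games (id 2, parent=1, depth 2).
Iteration 3: join on cat_id=1 -> NonFiction (id 1, parent=NULL, depth 3).
Iteration 4: parent is NULL; no match; recursion stops.
depth values: 0, 1, 2, 3; the maximum is 3.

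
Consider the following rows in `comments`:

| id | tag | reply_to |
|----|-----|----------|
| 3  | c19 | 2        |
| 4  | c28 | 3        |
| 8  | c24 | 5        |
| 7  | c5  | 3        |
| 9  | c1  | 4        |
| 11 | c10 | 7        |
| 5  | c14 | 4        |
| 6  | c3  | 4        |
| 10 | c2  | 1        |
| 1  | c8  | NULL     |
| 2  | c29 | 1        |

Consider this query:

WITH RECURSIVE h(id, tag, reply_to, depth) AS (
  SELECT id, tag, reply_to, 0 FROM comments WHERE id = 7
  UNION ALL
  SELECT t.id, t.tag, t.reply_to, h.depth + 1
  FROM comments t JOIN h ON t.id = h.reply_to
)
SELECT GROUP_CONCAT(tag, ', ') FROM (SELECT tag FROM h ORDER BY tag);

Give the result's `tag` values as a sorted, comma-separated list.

c19, c29, c5, c8

Base: id=7 (c5), reply_to=3, depth 0.
Iteration 1: join on id=3 -> c19 (id 3, reply_to=2, depth 1).
Iteration 2: join on id=2 -> c29 (id 2, reply_to=1, depth 2).
Iteration 3: join on id=1 -> c8 (id 1, reply_to=NULL, depth 3).
Iteration 4: reply_to is NULL; no match; recursion stops.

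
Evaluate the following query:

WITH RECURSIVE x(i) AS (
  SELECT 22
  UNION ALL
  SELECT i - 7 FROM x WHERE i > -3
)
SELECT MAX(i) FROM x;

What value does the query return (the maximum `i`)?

Base: i=22.
Iteration 1: 22 > -3 holds -> i = 22 - 7 = 15.
Iteration 2: 15 > -3 holds -> i = 15 - 7 = 8.
Iteration 3: 8 > -3 holds -> i = 8 - 7 = 1.
Iteration 4: 1 > -3 holds -> i = 1 - 7 = -6.
Iteration 5: -6 > -3 fails; recursion stops.
i values: 22, 15, 8, 1, -6; the maximum is 22.

22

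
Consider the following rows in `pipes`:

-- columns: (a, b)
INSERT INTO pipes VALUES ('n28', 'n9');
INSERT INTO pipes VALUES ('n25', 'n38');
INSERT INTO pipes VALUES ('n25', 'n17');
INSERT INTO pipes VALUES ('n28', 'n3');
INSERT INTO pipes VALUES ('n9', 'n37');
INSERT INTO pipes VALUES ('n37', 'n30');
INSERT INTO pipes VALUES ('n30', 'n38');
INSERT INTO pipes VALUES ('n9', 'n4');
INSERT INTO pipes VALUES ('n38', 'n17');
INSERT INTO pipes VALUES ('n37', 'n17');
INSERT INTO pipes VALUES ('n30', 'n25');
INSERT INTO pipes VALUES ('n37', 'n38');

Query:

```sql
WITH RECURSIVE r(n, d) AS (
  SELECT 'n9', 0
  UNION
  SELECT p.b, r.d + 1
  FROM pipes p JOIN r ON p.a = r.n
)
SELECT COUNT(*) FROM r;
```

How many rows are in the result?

12

Base: (n9, d=0).
Iteration 1: edges from {n9} -> (n37, d=1), (n4, d=1).
Iteration 2: edges from {n37,n4} -> (n17, d=2), (n30, d=2), (n38, d=2).
Iteration 3: edges from {n17,n30,n38} -> (n17, d=3), (n25, d=3), (n38, d=3).
Iteration 4: edges from {n17,n25,n38} -> (n17, d=4), (n38, d=4). [UNION drops 1 duplicate row(s)]
Iteration 5: edges from {n17,n38} -> (n17, d=5).
Iteration 6: no outgoing edges from {n17}; recursion stops.
Total rows emitted: 12.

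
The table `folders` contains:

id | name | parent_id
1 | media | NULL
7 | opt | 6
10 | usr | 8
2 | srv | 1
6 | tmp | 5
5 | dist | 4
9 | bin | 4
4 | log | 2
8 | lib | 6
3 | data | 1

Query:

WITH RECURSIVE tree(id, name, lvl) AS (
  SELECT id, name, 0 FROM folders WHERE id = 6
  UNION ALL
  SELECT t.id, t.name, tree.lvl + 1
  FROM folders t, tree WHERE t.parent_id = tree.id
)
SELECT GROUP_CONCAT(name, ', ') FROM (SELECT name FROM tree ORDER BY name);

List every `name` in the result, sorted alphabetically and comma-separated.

Base: id=6 (tmp) at lvl 0.
Iteration 1: rows with parent_id in {6} -> opt (id 7, lvl 1), lib (id 8, lvl 1).
Iteration 2: rows with parent_id in {7,8} -> usr (id 10, lvl 2).
Iteration 3: no rows with parent_id in {10}; recursion stops.

lib, opt, tmp, usr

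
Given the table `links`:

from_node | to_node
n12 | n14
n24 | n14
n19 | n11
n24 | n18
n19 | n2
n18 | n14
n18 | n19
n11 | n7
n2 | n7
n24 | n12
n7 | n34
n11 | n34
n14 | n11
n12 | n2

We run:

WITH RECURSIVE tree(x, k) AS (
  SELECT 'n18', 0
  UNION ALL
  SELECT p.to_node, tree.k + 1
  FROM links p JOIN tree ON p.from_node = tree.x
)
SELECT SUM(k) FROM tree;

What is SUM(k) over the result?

Base: (n18, k=0).
Iteration 1: edges from {n18} -> (n14, k=1), (n19, k=1).
Iteration 2: edges from {n14,n19} -> (n11, k=2) x2, (n2, k=2). [UNION ALL keeps all 3 new rows, including repeats]
Iteration 3: edges from {n11,n2} -> (n34, k=3) x2, (n7, k=3) x3. [UNION ALL keeps all 5 new rows, including repeats]
Iteration 4: edges from {n34,n7} -> (n34, k=4) x3. [UNION ALL keeps all 3 new rows, including repeats]
Iteration 5: no outgoing edges from {n34}; recursion stops.
SUM(k) = 0 + 1 + 1 + 2 + 2 + 2 + 3 + 3 + 3 + 3 + 3 + 4 + 4 + 4 = 35.

35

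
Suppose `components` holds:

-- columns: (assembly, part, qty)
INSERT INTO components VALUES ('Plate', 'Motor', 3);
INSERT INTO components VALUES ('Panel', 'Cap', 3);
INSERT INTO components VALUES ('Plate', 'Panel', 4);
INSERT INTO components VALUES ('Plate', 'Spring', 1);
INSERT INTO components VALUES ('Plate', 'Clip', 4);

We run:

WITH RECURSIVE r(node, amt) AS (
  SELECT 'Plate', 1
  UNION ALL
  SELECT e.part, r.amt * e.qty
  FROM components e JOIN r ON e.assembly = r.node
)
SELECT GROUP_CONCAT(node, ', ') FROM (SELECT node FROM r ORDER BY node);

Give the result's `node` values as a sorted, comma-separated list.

Base: (Plate, amt=1).
Iteration 1: components of {Plate} -> Clip = 1*4 = 4, Motor = 1*3 = 3, Panel = 1*4 = 4, Spring = 1*1 = 1.
Iteration 2: components of {Clip,Motor,Panel,Spring} -> Cap = 4*3 = 12.
Iteration 3: no further components; recursion stops.

Cap, Clip, Motor, Panel, Plate, Spring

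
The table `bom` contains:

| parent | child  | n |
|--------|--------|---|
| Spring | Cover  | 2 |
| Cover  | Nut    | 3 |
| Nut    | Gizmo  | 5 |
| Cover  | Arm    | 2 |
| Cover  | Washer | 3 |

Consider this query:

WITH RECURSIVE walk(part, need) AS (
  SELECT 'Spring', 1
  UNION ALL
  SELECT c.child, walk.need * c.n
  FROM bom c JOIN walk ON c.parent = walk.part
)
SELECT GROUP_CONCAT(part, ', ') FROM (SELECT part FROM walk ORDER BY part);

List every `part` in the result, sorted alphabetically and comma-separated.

Arm, Cover, Gizmo, Nut, Spring, Washer

Base: (Spring, need=1).
Iteration 1: components of {Spring} -> Cover = 1*2 = 2.
Iteration 2: components of {Cover} -> Arm = 2*2 = 4, Nut = 2*3 = 6, Washer = 2*3 = 6.
Iteration 3: components of {Arm,Nut,Washer} -> Gizmo = 6*5 = 30.
Iteration 4: no further components; recursion stops.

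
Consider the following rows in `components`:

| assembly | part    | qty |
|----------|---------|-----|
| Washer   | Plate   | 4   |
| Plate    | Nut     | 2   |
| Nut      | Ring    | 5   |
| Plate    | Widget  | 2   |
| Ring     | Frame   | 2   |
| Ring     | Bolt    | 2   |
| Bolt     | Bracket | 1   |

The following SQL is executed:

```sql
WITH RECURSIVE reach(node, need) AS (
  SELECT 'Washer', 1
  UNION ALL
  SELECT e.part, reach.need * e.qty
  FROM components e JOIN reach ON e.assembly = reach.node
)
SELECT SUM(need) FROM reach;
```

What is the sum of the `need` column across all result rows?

Base: (Washer, need=1).
Iteration 1: components of {Washer} -> Plate = 1*4 = 4.
Iteration 2: components of {Plate} -> Nut = 4*2 = 8, Widget = 4*2 = 8.
Iteration 3: components of {Nut,Widget} -> Ring = 8*5 = 40.
Iteration 4: components of {Ring} -> Bolt = 40*2 = 80, Frame = 40*2 = 80.
Iteration 5: components of {Bolt,Frame} -> Bracket = 80*1 = 80.
Iteration 6: no further components; recursion stops.
SUM(need) = 1 + 4 + 8 + 8 + 40 + 80 + 80 + 80 = 301.

301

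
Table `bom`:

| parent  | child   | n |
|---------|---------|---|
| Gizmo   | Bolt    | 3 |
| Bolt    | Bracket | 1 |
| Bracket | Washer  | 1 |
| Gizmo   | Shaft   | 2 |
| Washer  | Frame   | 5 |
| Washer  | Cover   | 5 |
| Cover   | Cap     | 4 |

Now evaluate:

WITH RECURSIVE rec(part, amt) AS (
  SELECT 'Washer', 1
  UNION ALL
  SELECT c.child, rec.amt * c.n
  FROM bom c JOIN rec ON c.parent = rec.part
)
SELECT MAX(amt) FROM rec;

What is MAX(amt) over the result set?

Base: (Washer, amt=1).
Iteration 1: components of {Washer} -> Cover = 1*5 = 5, Frame = 1*5 = 5.
Iteration 2: components of {Cover,Frame} -> Cap = 5*4 = 20.
Iteration 3: no further components; recursion stops.
amt values: 1, 5, 5, 20; the maximum is 20.

20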